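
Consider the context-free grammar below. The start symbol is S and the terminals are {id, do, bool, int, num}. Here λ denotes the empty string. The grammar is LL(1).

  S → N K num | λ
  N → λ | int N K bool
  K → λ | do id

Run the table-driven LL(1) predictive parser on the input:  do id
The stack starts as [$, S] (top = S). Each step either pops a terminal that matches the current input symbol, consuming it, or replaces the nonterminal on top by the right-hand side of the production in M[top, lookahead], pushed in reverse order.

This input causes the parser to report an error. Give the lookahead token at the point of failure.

$

step 1: stack=$ S  input=do id $  — expand S → N K num
step 2: stack=$ num K N  input=do id $  — expand N → λ
step 3: stack=$ num K  input=do id $  — expand K → do id
step 4: stack=$ num id do  input=do id $  — match do
step 5: stack=$ num id  input=id $  — match id
step 6: stack=$ num  input=$  — error: top is terminal num but lookahead is $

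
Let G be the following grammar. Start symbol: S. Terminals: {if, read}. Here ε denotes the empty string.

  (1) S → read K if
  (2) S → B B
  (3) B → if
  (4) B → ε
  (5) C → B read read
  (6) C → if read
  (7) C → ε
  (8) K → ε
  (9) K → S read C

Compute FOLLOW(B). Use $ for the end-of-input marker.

FIRST(B) = {ε, if}
FIRST(S) = {ε, if, read}  (via B B)
FIRST(C) = {ε, if, read}  (via B read read)
FIRST(K) = {ε, if, read}  (via S read C)
FOLLOW(S) includes $ since S is the start symbol.
FOLLOW(S): in K→S read C, S is followed by read C with FIRST {read}. Thus FOLLOW(S) = {$, read}.
FOLLOW(B): in S→B B (occurrence 1), B is followed by B with FIRST {ε, if}; in S→B B (occurrence 1), the suffix after B is nullable, so FOLLOW(B) ⊇ FOLLOW(S) = {$, read}; in S→B B (occurrence 2), the suffix after B is empty, so FOLLOW(B) ⊇ FOLLOW(S) = {$, read}; in C→B read read, B is followed by read read with FIRST {read}. Thus FOLLOW(B) = {$, if, read}.
FOLLOW(K): in S→read K if, K is followed by if with FIRST {if}. Thus FOLLOW(K) = {if}.
FOLLOW(C): in K→S read C, the suffix after C is empty, so FOLLOW(C) ⊇ FOLLOW(K) = {if}. Thus FOLLOW(C) = {if}.

{$, if, read}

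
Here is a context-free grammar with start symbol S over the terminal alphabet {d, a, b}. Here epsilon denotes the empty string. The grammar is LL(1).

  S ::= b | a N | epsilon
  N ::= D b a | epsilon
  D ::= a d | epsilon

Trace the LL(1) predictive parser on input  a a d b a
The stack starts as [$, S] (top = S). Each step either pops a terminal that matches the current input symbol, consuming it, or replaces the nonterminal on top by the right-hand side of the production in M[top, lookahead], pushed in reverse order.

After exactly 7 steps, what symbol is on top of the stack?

a

     Stack      Input        Action
  1  $ S        a a d b a $  expand S ::= a N
  2  $ N a      a a d b a $  match a
  3  $ N        a d b a $    expand N ::= D b a
  4  $ a b D    a d b a $    expand D ::= a d
  5  $ a b d a  a d b a $    match a
  6  $ a b d    d b a $      match d
  7  $ a b      b a $        match b
Stack after step 7: $ a (top = a).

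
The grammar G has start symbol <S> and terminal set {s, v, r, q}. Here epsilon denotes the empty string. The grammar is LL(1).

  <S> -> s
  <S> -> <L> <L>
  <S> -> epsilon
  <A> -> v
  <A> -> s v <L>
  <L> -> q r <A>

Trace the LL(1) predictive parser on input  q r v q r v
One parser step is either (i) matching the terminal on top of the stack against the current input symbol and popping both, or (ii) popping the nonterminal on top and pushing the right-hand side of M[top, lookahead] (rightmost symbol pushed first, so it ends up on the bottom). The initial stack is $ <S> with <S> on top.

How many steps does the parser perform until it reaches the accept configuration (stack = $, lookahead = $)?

      Stack          Input          Action
   1  $ <S>          q r v q r v $  expand <S> -> <L> <L>
   2  $ <L> <L>      q r v q r v $  expand <L> -> q r <A>
   3  $ <L> <A> r q  q r v q r v $  match q
   4  $ <L> <A> r    r v q r v $    match r
   5  $ <L> <A>      v q r v $      expand <A> -> v
   6  $ <L> v        v q r v $      match v
   7  $ <L>          q r v $        expand <L> -> q r <A>
   8  $ <A> r q      q r v $        match q
   9  $ <A> r        r v $          match r
  10  $ <A>          v $            expand <A> -> v
  11  $ v            v $            match v
Accept reached after 11 steps.

11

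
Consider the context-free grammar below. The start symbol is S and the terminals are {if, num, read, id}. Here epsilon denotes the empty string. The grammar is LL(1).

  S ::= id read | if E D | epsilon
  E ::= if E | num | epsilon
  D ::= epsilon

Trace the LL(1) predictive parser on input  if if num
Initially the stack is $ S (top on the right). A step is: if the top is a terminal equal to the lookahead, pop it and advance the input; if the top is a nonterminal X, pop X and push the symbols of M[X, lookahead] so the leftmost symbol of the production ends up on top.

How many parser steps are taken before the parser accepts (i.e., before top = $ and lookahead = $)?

7

step 1: stack=$ S  input=if if num $  — expand S ::= if E D
step 2: stack=$ D E if  input=if if num $  — match if
step 3: stack=$ D E  input=if num $  — expand E ::= if E
step 4: stack=$ D E if  input=if num $  — match if
step 5: stack=$ D E  input=num $  — expand E ::= num
step 6: stack=$ D num  input=num $  — match num
step 7: stack=$ D  input=$  — expand D ::= epsilon
Accept reached after 7 steps.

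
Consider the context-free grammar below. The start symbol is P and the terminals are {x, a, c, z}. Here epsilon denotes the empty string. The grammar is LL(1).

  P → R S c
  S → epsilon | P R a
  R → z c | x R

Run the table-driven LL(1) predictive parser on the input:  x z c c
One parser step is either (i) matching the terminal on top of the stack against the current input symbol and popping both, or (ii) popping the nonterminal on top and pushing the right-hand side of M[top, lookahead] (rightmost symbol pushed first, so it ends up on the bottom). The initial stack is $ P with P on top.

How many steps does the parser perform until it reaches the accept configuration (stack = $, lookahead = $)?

8

step 1: stack=$ P  input=x z c c $  — expand P → R S c
step 2: stack=$ c S R  input=x z c c $  — expand R → x R
step 3: stack=$ c S R x  input=x z c c $  — match x
step 4: stack=$ c S R  input=z c c $  — expand R → z c
step 5: stack=$ c S c z  input=z c c $  — match z
step 6: stack=$ c S c  input=c c $  — match c
step 7: stack=$ c S  input=c $  — expand S → epsilon
step 8: stack=$ c  input=c $  — match c
Accept reached after 8 steps.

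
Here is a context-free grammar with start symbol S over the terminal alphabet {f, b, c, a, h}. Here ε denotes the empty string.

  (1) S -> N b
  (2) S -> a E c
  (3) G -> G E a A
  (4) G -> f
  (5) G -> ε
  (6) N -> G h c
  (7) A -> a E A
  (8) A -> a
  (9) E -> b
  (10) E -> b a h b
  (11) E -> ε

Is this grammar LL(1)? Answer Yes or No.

FIRST(S) = {a, b, f, h}
FIRST(G) = {ε, a, b, f}
FIRST(N) = {a, b, f, h}
FIRST(A) = {a}
FIRST(E) = {ε, b}
FOLLOW(S) = {$}
FOLLOW(G) = {a, b, h}
FOLLOW(N) = {b}
FOLLOW(A) = {a, b, h}
FOLLOW(E) = {a, c}
Cell M[A, a] receives both A -> a E A and A -> a — the grammar is not LL(1).

No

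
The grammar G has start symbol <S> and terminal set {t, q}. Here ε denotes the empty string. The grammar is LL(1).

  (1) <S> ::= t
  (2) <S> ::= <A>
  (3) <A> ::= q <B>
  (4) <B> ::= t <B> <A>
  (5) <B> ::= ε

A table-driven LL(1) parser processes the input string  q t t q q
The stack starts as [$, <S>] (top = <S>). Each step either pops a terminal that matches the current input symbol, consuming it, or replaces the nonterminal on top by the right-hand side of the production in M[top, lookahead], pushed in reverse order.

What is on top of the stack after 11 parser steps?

      Stack            Input        Action
   1  $ <S>            q t t q q $  expand <S> ::= <A>
   2  $ <A>            q t t q q $  expand <A> ::= q <B>
   3  $ <B> q          q t t q q $  match q
   4  $ <B>            t t q q $    expand <B> ::= t <B> <A>
   5  $ <A> <B> t      t t q q $    match t
   6  $ <A> <B>        t q q $      expand <B> ::= t <B> <A>
   7  $ <A> <A> <B> t  t q q $      match t
   8  $ <A> <A> <B>    q q $        expand <B> ::= ε
   9  $ <A> <A>        q q $        expand <A> ::= q <B>
  10  $ <A> <B> q      q q $        match q
  11  $ <A> <B>        q $          expand <B> ::= ε
Stack after step 11: $ <A> (top = <A>).

<A>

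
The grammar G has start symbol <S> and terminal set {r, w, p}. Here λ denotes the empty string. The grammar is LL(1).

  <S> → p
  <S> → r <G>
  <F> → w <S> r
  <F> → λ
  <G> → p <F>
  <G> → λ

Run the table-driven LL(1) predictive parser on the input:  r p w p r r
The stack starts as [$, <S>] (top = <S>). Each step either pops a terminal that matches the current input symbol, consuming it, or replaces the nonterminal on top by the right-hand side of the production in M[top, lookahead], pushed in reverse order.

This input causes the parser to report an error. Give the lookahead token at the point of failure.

step 1: stack=$ <S>  input=r p w p r r $  — expand <S> → r <G>
step 2: stack=$ <G> r  input=r p w p r r $  — match r
step 3: stack=$ <G>  input=p w p r r $  — expand <G> → p <F>
step 4: stack=$ <F> p  input=p w p r r $  — match p
step 5: stack=$ <F>  input=w p r r $  — expand <F> → w <S> r
step 6: stack=$ r <S> w  input=w p r r $  — match w
step 7: stack=$ r <S>  input=p r r $  — expand <S> → p
step 8: stack=$ r p  input=p r r $  — match p
step 9: stack=$ r  input=r r $  — match r
step 10: stack=$  input=r $  — error: stack empty but input remains

r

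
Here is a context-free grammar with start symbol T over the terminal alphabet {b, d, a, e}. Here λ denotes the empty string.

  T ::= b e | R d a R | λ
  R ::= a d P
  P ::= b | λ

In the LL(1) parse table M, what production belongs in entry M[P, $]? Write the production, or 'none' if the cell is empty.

P ::= λ

FIRST(R) = {a}
FIRST(P) = {λ, b}
FIRST(T) = {λ, a, b}  (via R d a R)
FOLLOW(T) includes $ since T is the start symbol.
FOLLOW(R): in T::=R d a R (occurrence 1), R is followed by d a R with FIRST {d}; in T::=R d a R (occurrence 2), the suffix after R is empty, so FOLLOW(R) ⊇ FOLLOW(T) = {$}. Thus FOLLOW(R) = {$, d}.
FOLLOW(P): in R::=a d P, the suffix after P is empty, so FOLLOW(P) ⊇ FOLLOW(R) = {$, d}. Thus FOLLOW(P) = {$, d}.
For P ::= b: FIRST(b) = {b}, so it goes in M[P, t] for t ∈ {b}.
For P ::= λ: FIRST(λ) = {λ}, so it goes in M[P, t] for t ∈ {}; since λ ∈ FIRST, also for every t ∈ FOLLOW(P) = {$, d}.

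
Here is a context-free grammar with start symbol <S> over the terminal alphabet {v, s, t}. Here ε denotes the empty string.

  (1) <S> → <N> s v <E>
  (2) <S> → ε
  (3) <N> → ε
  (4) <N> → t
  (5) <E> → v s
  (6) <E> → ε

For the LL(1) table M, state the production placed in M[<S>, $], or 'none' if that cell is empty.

<S> → ε

FIRST(<N>): from <N>→ε we get {ε}; from <N>→t we get {t}. So FIRST(<N>) = {ε, t}.
FIRST(<E>): from <E>→v s we get {v}; from <E>→ε we get {ε}. So FIRST(<E>) = {ε, v}.
FIRST(<S>): from <S>→<N> s v <E> we get {s, t}; from <S>→ε we get {ε}. So FIRST(<S>) = {ε, s, t}.
FOLLOW(<S>) includes $ since <S> is the start symbol.
FOLLOW(<S>): <S> appears on no right-hand side. Thus FOLLOW(<S>) = {$}.
For <S> → <N> s v <E>: FIRST(<N> s v <E>) = {s, t}, so it goes in M[<S>, t] for t ∈ {s, t}.
For <S> → ε: FIRST(ε) = {ε}, so it goes in M[<S>, t] for t ∈ {}; since ε ∈ FIRST, also for every t ∈ FOLLOW(<S>) = {$}.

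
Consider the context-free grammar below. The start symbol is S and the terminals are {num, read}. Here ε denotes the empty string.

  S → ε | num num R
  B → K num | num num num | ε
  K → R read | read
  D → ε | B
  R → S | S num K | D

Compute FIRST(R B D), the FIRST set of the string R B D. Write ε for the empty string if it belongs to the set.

{ε, num, read}

FIRST(S): from S→ε we get {ε}; from S→num num R we get {num}. So FIRST(S) = {ε, num}.
FIRST(B): from B→K num we get {num, read}; from B→num num num we get {num}; from B→ε we get {ε}. So FIRST(B) = {ε, num, read}.
FIRST(D): from D→ε we get {ε}; from D→B we get {ε, num, read}. So FIRST(D) = {ε, num, read}.
FIRST(R): from R→S we get {ε, num}; from R→S num K we get {num}; from R→D we get {ε, num, read}. So FIRST(R) = {ε, num, read}.
FIRST(K): from K→R read we get {num, read}; from K→read we get {read}. So FIRST(K) = {num, read}.
FIRST(R B D): take FIRST of each symbol in turn, carrying on past any symbol whose FIRST contains ε; result {ε, num, read}.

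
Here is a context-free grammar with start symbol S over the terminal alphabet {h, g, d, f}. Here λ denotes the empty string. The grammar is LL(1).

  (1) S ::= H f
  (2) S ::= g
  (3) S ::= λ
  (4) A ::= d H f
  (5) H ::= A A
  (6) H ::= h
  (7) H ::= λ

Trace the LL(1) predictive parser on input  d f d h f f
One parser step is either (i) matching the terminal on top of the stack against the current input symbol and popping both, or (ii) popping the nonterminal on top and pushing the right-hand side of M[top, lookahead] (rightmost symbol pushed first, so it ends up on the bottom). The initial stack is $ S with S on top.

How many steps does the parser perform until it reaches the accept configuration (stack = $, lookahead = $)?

      Stack        Input          Action
   1  $ S          d f d h f f $  expand S ::= H f
   2  $ f H        d f d h f f $  expand H ::= A A
   3  $ f A A      d f d h f f $  expand A ::= d H f
   4  $ f A f H d  d f d h f f $  match d
   5  $ f A f H    f d h f f $    expand H ::= λ
   6  $ f A f      f d h f f $    match f
   7  $ f A        d h f f $      expand A ::= d H f
   8  $ f f H d    d h f f $      match d
   9  $ f f H      h f f $        expand H ::= h
  10  $ f f h      h f f $        match h
  11  $ f f        f f $          match f
  12  $ f          f $            match f
Accept reached after 12 steps.

12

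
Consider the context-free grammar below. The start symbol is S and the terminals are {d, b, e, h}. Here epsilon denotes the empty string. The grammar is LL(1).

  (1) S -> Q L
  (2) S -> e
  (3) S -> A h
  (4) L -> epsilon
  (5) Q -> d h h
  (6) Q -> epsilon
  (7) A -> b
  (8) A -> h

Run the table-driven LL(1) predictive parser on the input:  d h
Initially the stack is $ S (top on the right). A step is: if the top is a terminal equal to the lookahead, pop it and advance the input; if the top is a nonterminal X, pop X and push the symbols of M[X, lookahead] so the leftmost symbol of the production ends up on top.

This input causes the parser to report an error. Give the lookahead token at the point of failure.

$

step 1: stack=$ S  input=d h $  — expand S -> Q L
step 2: stack=$ L Q  input=d h $  — expand Q -> d h h
step 3: stack=$ L h h d  input=d h $  — match d
step 4: stack=$ L h h  input=h $  — match h
step 5: stack=$ L h  input=$  — error: top is terminal h but lookahead is $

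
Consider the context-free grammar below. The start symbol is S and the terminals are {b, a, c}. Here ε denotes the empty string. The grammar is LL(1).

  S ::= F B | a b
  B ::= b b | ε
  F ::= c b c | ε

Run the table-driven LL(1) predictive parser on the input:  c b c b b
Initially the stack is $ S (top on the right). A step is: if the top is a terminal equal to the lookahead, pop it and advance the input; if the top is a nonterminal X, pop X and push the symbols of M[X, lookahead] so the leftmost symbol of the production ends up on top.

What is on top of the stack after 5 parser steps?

B

     Stack      Input        Action
  1  $ S        c b c b b $  expand S ::= F B
  2  $ B F      c b c b b $  expand F ::= c b c
  3  $ B c b c  c b c b b $  match c
  4  $ B c b    b c b b $    match b
  5  $ B c      c b b $      match c
Stack after step 5: $ B (top = B).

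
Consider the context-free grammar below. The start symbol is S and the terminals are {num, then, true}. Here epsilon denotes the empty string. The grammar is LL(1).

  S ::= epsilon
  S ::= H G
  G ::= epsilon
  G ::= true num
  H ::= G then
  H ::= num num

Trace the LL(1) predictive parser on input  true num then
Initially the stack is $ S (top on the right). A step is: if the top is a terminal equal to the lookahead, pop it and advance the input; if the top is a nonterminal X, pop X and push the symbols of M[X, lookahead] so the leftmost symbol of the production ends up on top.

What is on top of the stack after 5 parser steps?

step 1: stack=$ S  input=true num then $  — expand S ::= H G
step 2: stack=$ G H  input=true num then $  — expand H ::= G then
step 3: stack=$ G then G  input=true num then $  — expand G ::= true num
step 4: stack=$ G then num true  input=true num then $  — match true
step 5: stack=$ G then num  input=num then $  — match num
Stack after step 5: $ G then (top = then).

then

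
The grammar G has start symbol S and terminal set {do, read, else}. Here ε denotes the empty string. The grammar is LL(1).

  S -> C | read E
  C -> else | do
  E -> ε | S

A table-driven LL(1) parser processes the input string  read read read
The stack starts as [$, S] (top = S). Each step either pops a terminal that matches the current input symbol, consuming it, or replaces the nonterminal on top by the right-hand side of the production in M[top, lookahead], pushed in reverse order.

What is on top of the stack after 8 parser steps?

     Stack     Input             Action
  1  $ S       read read read $  expand S -> read E
  2  $ E read  read read read $  match read
  3  $ E       read read $       expand E -> S
  4  $ S       read read $       expand S -> read E
  5  $ E read  read read $       match read
  6  $ E       read $            expand E -> S
  7  $ S       read $            expand S -> read E
  8  $ E read  read $            match read
Stack after step 8: $ E (top = E).

E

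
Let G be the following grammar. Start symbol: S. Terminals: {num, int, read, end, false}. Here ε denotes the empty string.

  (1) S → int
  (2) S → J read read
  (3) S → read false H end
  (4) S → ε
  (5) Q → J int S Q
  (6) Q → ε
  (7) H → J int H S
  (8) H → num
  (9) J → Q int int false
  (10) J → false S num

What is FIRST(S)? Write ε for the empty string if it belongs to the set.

FIRST(S) = {ε, false, int, read}  (via J read read)
FIRST(Q) = {ε, false, int}  (via J int S Q)
FIRST(J) = {false, int}  (via Q int int false)
FIRST(H) = {false, int, num}  (via J int H S)

{ε, false, int, read}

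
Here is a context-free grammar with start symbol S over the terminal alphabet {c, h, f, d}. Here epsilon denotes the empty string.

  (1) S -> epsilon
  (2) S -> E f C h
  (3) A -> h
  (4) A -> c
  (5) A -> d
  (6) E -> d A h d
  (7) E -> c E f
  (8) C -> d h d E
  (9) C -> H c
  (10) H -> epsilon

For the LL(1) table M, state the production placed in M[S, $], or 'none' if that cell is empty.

S -> epsilon

FIRST(A) = {c, d, h}
FIRST(E) = {c, d}
FIRST(H) = {epsilon}
FIRST(S) = {epsilon, c, d}  (via E f C h)
FIRST(C) = {c, d}  (via H c)
FOLLOW(S) includes $ since S is the start symbol.
FOLLOW(S): S appears on no right-hand side. Thus FOLLOW(S) = {$}.
For S -> epsilon: FIRST(epsilon) = {epsilon}, so it goes in M[S, t] for t ∈ {}; since epsilon ∈ FIRST, also for every t ∈ FOLLOW(S) = {$}.
For S -> E f C h: FIRST(E f C h) = {c, d}, so it goes in M[S, t] for t ∈ {c, d}.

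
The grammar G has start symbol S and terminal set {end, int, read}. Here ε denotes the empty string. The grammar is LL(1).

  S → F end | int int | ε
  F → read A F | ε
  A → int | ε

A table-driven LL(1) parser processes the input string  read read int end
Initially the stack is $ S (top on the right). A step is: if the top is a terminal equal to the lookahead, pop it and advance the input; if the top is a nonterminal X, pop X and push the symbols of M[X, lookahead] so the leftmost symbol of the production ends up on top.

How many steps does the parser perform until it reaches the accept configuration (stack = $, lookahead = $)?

step 1: stack=$ S  input=read read int end $  — expand S → F end
step 2: stack=$ end F  input=read read int end $  — expand F → read A F
step 3: stack=$ end F A read  input=read read int end $  — match read
step 4: stack=$ end F A  input=read int end $  — expand A → ε
step 5: stack=$ end F  input=read int end $  — expand F → read A F
step 6: stack=$ end F A read  input=read int end $  — match read
step 7: stack=$ end F A  input=int end $  — expand A → int
step 8: stack=$ end F int  input=int end $  — match int
step 9: stack=$ end F  input=end $  — expand F → ε
step 10: stack=$ end  input=end $  — match end
Accept reached after 10 steps.

10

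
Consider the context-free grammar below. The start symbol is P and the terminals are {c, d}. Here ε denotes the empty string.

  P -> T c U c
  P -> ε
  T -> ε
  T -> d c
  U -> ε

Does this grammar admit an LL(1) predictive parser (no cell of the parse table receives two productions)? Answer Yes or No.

FIRST(P) = {ε, c, d}
FIRST(T) = {ε, d}
FIRST(U) = {ε}
FOLLOW(P) = {$}
FOLLOW(T) = {c}
FOLLOW(U) = {c}
Each cell of M receives at most one production.

Yes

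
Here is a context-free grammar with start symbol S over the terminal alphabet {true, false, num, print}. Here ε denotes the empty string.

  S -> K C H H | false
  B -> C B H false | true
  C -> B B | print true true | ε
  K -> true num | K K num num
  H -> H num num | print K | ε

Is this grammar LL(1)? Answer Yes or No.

No

FIRST(S) = {false, true}
FIRST(B) = {print, true}
FIRST(C) = {ε, print, true}
FIRST(K) = {true}
FIRST(H) = {ε, num, print}
FOLLOW(S) = {$}
FOLLOW(B) = {$, false, num, print, true}
FOLLOW(C) = {$, num, print, true}
FOLLOW(K) = {$, false, num, print, true}
FOLLOW(H) = {$, false, num, print}
Cell M[B, true] receives both B -> C B H false and B -> true — the grammar is not LL(1).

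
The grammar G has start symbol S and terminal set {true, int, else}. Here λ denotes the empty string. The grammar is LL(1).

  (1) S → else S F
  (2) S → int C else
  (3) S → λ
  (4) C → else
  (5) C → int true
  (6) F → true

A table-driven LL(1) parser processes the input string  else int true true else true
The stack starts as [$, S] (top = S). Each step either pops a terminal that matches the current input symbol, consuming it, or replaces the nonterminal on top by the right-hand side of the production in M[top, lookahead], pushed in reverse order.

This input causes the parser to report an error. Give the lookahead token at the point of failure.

true

     Stack           Input                           Action
  1  $ S             else int true true else true $  expand S → else S F
  2  $ F S else      else int true true else true $  match else
  3  $ F S           int true true else true $       expand S → int C else
  4  $ F else C int  int true true else true $       match int
  5  $ F else C      true true else true $           error: M[C, true] is empty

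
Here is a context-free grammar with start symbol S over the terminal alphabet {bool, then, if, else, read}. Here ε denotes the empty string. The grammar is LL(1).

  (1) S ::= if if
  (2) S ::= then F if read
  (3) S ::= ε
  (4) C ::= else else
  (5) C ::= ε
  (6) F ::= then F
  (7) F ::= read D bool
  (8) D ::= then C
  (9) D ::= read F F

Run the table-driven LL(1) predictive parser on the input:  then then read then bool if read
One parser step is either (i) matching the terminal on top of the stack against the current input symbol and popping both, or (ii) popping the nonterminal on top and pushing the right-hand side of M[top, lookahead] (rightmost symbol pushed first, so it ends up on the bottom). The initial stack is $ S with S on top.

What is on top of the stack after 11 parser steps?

      Stack                  Input                               Action
   1  $ S                    then then read then bool if read $  expand S ::= then F if read
   2  $ read if F then       then then read then bool if read $  match then
   3  $ read if F            then read then bool if read $       expand F ::= then F
   4  $ read if F then       then read then bool if read $       match then
   5  $ read if F            read then bool if read $            expand F ::= read D bool
   6  $ read if bool D read  read then bool if read $            match read
   7  $ read if bool D       then bool if read $                 expand D ::= then C
   8  $ read if bool C then  then bool if read $                 match then
   9  $ read if bool C       bool if read $                      expand C ::= ε
  10  $ read if bool         bool if read $                      match bool
  11  $ read if              if read $                           match if
Stack after step 11: $ read (top = read).

read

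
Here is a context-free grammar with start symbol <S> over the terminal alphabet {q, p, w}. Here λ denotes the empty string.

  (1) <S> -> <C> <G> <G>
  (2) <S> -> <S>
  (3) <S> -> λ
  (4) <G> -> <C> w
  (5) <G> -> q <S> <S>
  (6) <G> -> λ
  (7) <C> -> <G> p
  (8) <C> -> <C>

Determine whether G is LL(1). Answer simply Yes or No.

FIRST(<S>) = {λ, p, q}
FIRST(<G>) = {λ, p, q}
FIRST(<C>) = {p, q}
FOLLOW(<S>) = {$, p, q}
FOLLOW(<G>) = {$, p, q}
FOLLOW(<C>) = {$, p, q, w}
Cell M[<C>, p] receives both <C> -> <G> p and <C> -> <C> — the grammar is not LL(1).

No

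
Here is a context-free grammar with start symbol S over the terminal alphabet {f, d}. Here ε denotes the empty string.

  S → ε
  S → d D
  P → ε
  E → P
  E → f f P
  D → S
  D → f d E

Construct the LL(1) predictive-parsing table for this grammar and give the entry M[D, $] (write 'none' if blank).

D → S

FIRST(S): from S→ε we get {ε}; from S→d D we get {d}. So FIRST(S) = {ε, d}.
FIRST(P): from P→ε we get {ε}. So FIRST(P) = {ε}.
FIRST(E): from E→P we get {ε}; from E→f f P we get {f}. So FIRST(E) = {ε, f}.
FIRST(D): from D→S we get {ε, d}; from D→f d E we get {f}. So FIRST(D) = {ε, d, f}.
FOLLOW(S) includes $ since S is the start symbol.
FOLLOW(S): in D→S, the suffix after S is empty, so FOLLOW(S) ⊇ FOLLOW(D) = {$}. Thus FOLLOW(S) = {$}.
FOLLOW(D): in S→d D, the suffix after D is empty, so FOLLOW(D) ⊇ FOLLOW(S) = {$}. Thus FOLLOW(D) = {$}.
For D → S: FIRST(S) = {ε, d}, so it goes in M[D, t] for t ∈ {d}; since ε ∈ FIRST, also for every t ∈ FOLLOW(D) = {$}.
For D → f d E: FIRST(f d E) = {f}, so it goes in M[D, t] for t ∈ {f}.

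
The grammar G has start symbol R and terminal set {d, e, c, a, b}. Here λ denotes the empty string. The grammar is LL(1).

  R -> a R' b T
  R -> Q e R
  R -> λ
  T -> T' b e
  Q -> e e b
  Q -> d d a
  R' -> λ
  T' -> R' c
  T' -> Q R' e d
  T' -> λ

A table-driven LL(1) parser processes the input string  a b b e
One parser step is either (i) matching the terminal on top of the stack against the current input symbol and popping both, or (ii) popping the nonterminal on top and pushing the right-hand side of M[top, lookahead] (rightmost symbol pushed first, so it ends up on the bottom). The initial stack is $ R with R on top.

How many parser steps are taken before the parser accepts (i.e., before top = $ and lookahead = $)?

step 1: stack=$ R  input=a b b e $  — expand R -> a R' b T
step 2: stack=$ T b R' a  input=a b b e $  — match a
step 3: stack=$ T b R'  input=b b e $  — expand R' -> λ
step 4: stack=$ T b  input=b b e $  — match b
step 5: stack=$ T  input=b e $  — expand T -> T' b e
step 6: stack=$ e b T'  input=b e $  — expand T' -> λ
step 7: stack=$ e b  input=b e $  — match b
step 8: stack=$ e  input=e $  — match e
Accept reached after 8 steps.

8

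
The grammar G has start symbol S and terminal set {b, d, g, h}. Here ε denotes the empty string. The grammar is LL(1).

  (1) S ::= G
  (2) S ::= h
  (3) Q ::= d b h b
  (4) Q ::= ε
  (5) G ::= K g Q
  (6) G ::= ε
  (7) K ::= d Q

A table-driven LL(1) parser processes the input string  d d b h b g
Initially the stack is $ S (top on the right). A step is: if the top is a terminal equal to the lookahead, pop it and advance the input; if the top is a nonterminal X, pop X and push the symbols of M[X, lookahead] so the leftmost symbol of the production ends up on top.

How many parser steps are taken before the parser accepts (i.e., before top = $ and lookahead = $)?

11

      Stack          Input          Action
   1  $ S            d d b h b g $  expand S ::= G
   2  $ G            d d b h b g $  expand G ::= K g Q
   3  $ Q g K        d d b h b g $  expand K ::= d Q
   4  $ Q g Q d      d d b h b g $  match d
   5  $ Q g Q        d b h b g $    expand Q ::= d b h b
   6  $ Q g b h b d  d b h b g $    match d
   7  $ Q g b h b    b h b g $      match b
   8  $ Q g b h      h b g $        match h
   9  $ Q g b        b g $          match b
  10  $ Q g          g $            match g
  11  $ Q            $              expand Q ::= ε
Accept reached after 11 steps.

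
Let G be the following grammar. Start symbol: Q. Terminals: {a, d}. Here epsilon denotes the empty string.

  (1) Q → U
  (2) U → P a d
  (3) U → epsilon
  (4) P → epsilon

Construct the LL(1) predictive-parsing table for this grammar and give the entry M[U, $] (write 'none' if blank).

FIRST(P): from P→epsilon we get {epsilon}. So FIRST(P) = {epsilon}.
FIRST(U): from U→P a d we get {a}; from U→epsilon we get {epsilon}. So FIRST(U) = {epsilon, a}.
FIRST(Q): from Q→U we get {epsilon, a}. So FIRST(Q) = {epsilon, a}.
FOLLOW(Q) includes $ since Q is the start symbol.
FOLLOW(Q): Q appears on no right-hand side. Thus FOLLOW(Q) = {$}.
FOLLOW(U): in Q→U, the suffix after U is empty, so FOLLOW(U) ⊇ FOLLOW(Q) = {$}. Thus FOLLOW(U) = {$}.
For U → P a d: FIRST(P a d) = {a}, so it goes in M[U, t] for t ∈ {a}.
For U → epsilon: FIRST(epsilon) = {epsilon}, so it goes in M[U, t] for t ∈ {}; since epsilon ∈ FIRST, also for every t ∈ FOLLOW(U) = {$}.

U → epsilon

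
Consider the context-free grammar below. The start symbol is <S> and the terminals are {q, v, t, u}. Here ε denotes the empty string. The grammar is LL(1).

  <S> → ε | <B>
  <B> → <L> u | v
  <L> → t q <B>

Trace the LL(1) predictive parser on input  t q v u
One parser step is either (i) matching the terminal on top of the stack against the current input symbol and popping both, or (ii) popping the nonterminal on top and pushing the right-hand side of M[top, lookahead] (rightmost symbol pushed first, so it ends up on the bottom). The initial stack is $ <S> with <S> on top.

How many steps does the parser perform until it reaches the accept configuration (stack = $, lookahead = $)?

step 1: stack=$ <S>  input=t q v u $  — expand <S> → <B>
step 2: stack=$ <B>  input=t q v u $  — expand <B> → <L> u
step 3: stack=$ u <L>  input=t q v u $  — expand <L> → t q <B>
step 4: stack=$ u <B> q t  input=t q v u $  — match t
step 5: stack=$ u <B> q  input=q v u $  — match q
step 6: stack=$ u <B>  input=v u $  — expand <B> → v
step 7: stack=$ u v  input=v u $  — match v
step 8: stack=$ u  input=u $  — match u
Accept reached after 8 steps.

8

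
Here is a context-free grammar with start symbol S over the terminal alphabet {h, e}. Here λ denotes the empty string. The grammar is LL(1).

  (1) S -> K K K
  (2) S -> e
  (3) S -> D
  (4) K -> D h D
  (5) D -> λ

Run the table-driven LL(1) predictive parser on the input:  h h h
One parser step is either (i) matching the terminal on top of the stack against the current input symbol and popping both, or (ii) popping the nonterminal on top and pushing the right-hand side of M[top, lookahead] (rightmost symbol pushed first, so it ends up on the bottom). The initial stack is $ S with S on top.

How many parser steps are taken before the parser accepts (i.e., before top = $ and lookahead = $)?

13

step 1: stack=$ S  input=h h h $  — expand S -> K K K
step 2: stack=$ K K K  input=h h h $  — expand K -> D h D
step 3: stack=$ K K D h D  input=h h h $  — expand D -> λ
step 4: stack=$ K K D h  input=h h h $  — match h
step 5: stack=$ K K D  input=h h $  — expand D -> λ
step 6: stack=$ K K  input=h h $  — expand K -> D h D
step 7: stack=$ K D h D  input=h h $  — expand D -> λ
step 8: stack=$ K D h  input=h h $  — match h
step 9: stack=$ K D  input=h $  — expand D -> λ
step 10: stack=$ K  input=h $  — expand K -> D h D
step 11: stack=$ D h D  input=h $  — expand D -> λ
step 12: stack=$ D h  input=h $  — match h
step 13: stack=$ D  input=$  — expand D -> λ
Accept reached after 13 steps.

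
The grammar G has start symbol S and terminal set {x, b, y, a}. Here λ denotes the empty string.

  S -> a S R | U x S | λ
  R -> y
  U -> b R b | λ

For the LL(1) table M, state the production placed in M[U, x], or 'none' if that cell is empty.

U -> λ

FIRST(R) = {y}
FIRST(U) = {λ, b}
FIRST(S) = {λ, a, b, x}  (via U x S)
FOLLOW(S) includes $ since S is the start symbol.
FOLLOW(U): in S->U x S, U is followed by x S with FIRST {x}. Thus FOLLOW(U) = {x}.
For U -> b R b: FIRST(b R b) = {b}, so it goes in M[U, t] for t ∈ {b}.
For U -> λ: FIRST(λ) = {λ}, so it goes in M[U, t] for t ∈ {}; since λ ∈ FIRST, also for every t ∈ FOLLOW(U) = {x}.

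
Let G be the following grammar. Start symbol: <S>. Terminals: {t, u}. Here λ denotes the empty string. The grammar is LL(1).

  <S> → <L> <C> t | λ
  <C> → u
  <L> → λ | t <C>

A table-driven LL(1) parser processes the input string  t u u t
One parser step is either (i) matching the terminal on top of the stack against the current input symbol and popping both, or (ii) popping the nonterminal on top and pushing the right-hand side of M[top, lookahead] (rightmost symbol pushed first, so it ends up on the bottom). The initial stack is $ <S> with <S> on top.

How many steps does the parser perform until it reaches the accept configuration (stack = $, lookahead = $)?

8

     Stack          Input      Action
  1  $ <S>          t u u t $  expand <S> → <L> <C> t
  2  $ t <C> <L>    t u u t $  expand <L> → t <C>
  3  $ t <C> <C> t  t u u t $  match t
  4  $ t <C> <C>    u u t $    expand <C> → u
  5  $ t <C> u      u u t $    match u
  6  $ t <C>        u t $      expand <C> → u
  7  $ t u          u t $      match u
  8  $ t            t $        match t
Accept reached after 8 steps.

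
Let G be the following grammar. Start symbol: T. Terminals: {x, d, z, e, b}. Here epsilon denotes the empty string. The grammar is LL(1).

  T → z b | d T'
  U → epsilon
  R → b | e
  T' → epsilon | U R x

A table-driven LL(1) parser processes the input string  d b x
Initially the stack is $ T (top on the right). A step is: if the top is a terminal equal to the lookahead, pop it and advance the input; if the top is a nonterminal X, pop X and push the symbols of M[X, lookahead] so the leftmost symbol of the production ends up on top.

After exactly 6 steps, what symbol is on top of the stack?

x

     Stack    Input    Action
  1  $ T      d b x $  expand T → d T'
  2  $ T' d   d b x $  match d
  3  $ T'     b x $    expand T' → U R x
  4  $ x R U  b x $    expand U → epsilon
  5  $ x R    b x $    expand R → b
  6  $ x b    b x $    match b
Stack after step 6: $ x (top = x).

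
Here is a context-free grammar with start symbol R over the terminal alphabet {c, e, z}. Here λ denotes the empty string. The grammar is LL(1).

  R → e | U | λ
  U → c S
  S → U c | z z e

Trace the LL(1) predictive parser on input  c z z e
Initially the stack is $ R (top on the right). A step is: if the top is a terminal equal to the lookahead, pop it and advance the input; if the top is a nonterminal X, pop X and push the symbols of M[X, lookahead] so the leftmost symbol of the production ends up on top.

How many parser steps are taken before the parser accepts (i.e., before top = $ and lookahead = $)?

7

step 1: stack=$ R  input=c z z e $  — expand R → U
step 2: stack=$ U  input=c z z e $  — expand U → c S
step 3: stack=$ S c  input=c z z e $  — match c
step 4: stack=$ S  input=z z e $  — expand S → z z e
step 5: stack=$ e z z  input=z z e $  — match z
step 6: stack=$ e z  input=z e $  — match z
step 7: stack=$ e  input=e $  — match e
Accept reached after 7 steps.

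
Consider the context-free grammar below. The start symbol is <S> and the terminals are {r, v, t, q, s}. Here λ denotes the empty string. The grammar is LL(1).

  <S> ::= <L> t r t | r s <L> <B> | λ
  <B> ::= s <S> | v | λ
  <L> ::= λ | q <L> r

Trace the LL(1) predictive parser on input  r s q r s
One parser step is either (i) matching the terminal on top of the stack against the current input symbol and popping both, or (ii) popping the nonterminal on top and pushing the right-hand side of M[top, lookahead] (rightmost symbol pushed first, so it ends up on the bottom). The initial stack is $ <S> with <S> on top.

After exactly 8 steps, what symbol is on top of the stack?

     Stack          Input        Action
  1  $ <S>          r s q r s $  expand <S> ::= r s <L> <B>
  2  $ <B> <L> s r  r s q r s $  match r
  3  $ <B> <L> s    s q r s $    match s
  4  $ <B> <L>      q r s $      expand <L> ::= q <L> r
  5  $ <B> r <L> q  q r s $      match q
  6  $ <B> r <L>    r s $        expand <L> ::= λ
  7  $ <B> r        r s $        match r
  8  $ <B>          s $          expand <B> ::= s <S>
Stack after step 8: $ <S> s (top = s).

s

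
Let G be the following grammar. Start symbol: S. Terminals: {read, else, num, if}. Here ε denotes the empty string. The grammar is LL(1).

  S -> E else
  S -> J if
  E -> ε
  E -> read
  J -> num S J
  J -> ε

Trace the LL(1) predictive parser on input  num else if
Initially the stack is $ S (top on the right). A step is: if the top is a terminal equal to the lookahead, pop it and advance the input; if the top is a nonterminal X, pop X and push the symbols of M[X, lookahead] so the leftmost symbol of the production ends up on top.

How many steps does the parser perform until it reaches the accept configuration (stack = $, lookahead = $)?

8

step 1: stack=$ S  input=num else if $  — expand S -> J if
step 2: stack=$ if J  input=num else if $  — expand J -> num S J
step 3: stack=$ if J S num  input=num else if $  — match num
step 4: stack=$ if J S  input=else if $  — expand S -> E else
step 5: stack=$ if J else E  input=else if $  — expand E -> ε
step 6: stack=$ if J else  input=else if $  — match else
step 7: stack=$ if J  input=if $  — expand J -> ε
step 8: stack=$ if  input=if $  — match if
Accept reached after 8 steps.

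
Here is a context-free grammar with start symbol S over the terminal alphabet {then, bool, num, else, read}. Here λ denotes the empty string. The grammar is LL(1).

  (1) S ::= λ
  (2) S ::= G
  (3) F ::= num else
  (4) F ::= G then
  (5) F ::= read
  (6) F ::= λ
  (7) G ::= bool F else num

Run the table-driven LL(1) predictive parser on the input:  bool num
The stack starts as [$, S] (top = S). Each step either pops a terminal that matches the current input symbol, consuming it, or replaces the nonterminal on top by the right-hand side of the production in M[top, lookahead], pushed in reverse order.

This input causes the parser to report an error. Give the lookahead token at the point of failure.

step 1: stack=$ S  input=bool num $  — expand S ::= G
step 2: stack=$ G  input=bool num $  — expand G ::= bool F else num
step 3: stack=$ num else F bool  input=bool num $  — match bool
step 4: stack=$ num else F  input=num $  — expand F ::= num else
step 5: stack=$ num else else num  input=num $  — match num
step 6: stack=$ num else else  input=$  — error: top is terminal else but lookahead is $

$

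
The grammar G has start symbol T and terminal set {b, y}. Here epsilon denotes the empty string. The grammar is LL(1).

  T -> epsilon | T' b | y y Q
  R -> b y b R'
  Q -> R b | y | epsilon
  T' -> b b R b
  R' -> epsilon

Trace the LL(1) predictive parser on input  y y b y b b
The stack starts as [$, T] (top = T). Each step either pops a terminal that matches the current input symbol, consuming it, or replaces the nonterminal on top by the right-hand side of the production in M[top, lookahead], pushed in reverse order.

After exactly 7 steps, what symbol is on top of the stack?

b

step 1: stack=$ T  input=y y b y b b $  — expand T -> y y Q
step 2: stack=$ Q y y  input=y y b y b b $  — match y
step 3: stack=$ Q y  input=y b y b b $  — match y
step 4: stack=$ Q  input=b y b b $  — expand Q -> R b
step 5: stack=$ b R  input=b y b b $  — expand R -> b y b R'
step 6: stack=$ b R' b y b  input=b y b b $  — match b
step 7: stack=$ b R' b y  input=y b b $  — match y
Stack after step 7: $ b R' b (top = b).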